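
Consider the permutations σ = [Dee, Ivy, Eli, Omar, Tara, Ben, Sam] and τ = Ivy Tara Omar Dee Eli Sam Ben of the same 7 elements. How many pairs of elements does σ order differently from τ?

7 discordant pairs

Assign each item its position (1..7) in the first ordering, then rewrite the second ordering as that position sequence:
positions: Dee→1, Ivy→2, Eli→3, Omar→4, Tara→5, Ben→6, Sam→7
second ordering as positions: [2, 5, 4, 1, 3, 7, 6]
Discordant pairs = inversions in this position sequence.
2: 1 → 1
5: 4, 1, 3 → 3
4: 1, 3 → 2
1: 0
3: 0
7: 6 → 1
6: 0
Total: 1 + 3 + 2 + 0 + 0 + 1 + 0 = 7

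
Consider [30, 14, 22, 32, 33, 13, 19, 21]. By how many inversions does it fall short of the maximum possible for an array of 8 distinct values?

Maximum inversions for 8 distinct elements is C(8, 2) = 8·7/2 = 28.
Current inversions — for each element, count later smaller elements:
30: 5
14: 1
22: 3
32: 3
33: 3
13: 0
19: 0
21: 0
Current total: 5 + 1 + 3 + 3 + 3 + 0 + 0 + 0 = 15
Shortfall: 28 − 15 = 13

13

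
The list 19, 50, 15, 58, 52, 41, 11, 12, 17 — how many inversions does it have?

Sweep left to right; for each value list the smaller values that follow it:
19 → 15, 11, 12, 17 → 4
50 → 15, 41, 11, 12, 17 → 5
15 → 11, 12 → 2
58 → 52, 41, 11, 12, 17 → 5
52 → 41, 11, 12, 17 → 4
41 → 11, 12, 17 → 3
11 → none → 0
12 → none → 0
17 → none → 0
Sum: 4 + 5 + 2 + 5 + 4 + 3 + 0 + 0 + 0 = 23

23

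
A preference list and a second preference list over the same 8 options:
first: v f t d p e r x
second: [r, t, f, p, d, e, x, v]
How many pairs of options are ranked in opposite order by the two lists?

14 pairs

Assign each item its position (1..8) in the first ordering, then rewrite the second ordering as that position sequence:
positions: v→1, f→2, t→3, d→4, p→5, e→6, r→7, x→8
second ordering as positions: [7, 3, 2, 5, 4, 6, 8, 1]
Discordant pairs = inversions in this position sequence.
7: 3, 2, 5, 4, 6, 1 → 6
3: 2, 1 → 2
2: 1 → 1
5: 4, 1 → 2
4: 1 → 1
6: 1 → 1
8: 1 → 1
1: 0
Total: 6 + 2 + 1 + 2 + 1 + 1 + 1 + 0 = 14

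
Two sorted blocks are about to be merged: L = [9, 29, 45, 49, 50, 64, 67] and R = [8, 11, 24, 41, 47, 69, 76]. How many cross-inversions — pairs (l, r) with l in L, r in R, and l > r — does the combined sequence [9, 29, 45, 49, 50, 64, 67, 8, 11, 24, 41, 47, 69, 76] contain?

28

Count, for every r in R, how many entries of L exceed r:
r = 8: 9, 29, 45, 49, 50, 64, 67 → 7
r = 11: 29, 45, 49, 50, 64, 67 → 6
r = 24: 29, 45, 49, 50, 64, 67 → 6
r = 41: 45, 49, 50, 64, 67 → 5
r = 47: 49, 50, 64, 67 → 4
r = 69: none → 0
r = 76: none → 0
Cross-inversions: 7 + 6 + 6 + 5 + 4 + 0 + 0 = 28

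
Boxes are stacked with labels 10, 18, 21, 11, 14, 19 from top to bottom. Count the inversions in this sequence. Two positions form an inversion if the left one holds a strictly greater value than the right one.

Out-of-order index pairs (1-indexed):
(2,4): 18 > 11
(2,5): 18 > 14
(3,4): 21 > 11
(3,5): 21 > 14
(3,6): 21 > 19
That's 5 pairs.

5 inversions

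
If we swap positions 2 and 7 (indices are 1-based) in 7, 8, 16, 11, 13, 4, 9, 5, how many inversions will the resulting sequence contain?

Positions 2 and 7 hold 8 and 9; after swapping, the array is [7, 9, 16, 11, 13, 4, 8, 5].
Count, for each position, how many later elements it exceeds:
7 → 4, 5 → 2
9 → 4, 8, 5 → 3
16 → 11, 13, 4, 8, 5 → 5
11 → 4, 8, 5 → 3
13 → 4, 8, 5 → 3
4 → none → 0
8 → 5 → 1
5 → none → 0
Sum: 2 + 3 + 5 + 3 + 3 + 0 + 1 + 0 = 17

17 inversions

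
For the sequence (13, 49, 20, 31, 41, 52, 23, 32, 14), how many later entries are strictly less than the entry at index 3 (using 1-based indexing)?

1 such element

The element at index 3 is 20.
Elements after it: 31, 41, 52, 23, 32, 14
Those smaller than 20: 14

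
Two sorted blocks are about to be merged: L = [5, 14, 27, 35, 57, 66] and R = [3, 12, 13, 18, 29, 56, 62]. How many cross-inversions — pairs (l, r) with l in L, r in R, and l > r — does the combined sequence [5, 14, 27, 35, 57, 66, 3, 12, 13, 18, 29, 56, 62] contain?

26

Count, for every r in R, how many entries of L exceed r:
r = 3: 5, 14, 27, 35, 57, 66 → 6
r = 12: 14, 27, 35, 57, 66 → 5
r = 13: 14, 27, 35, 57, 66 → 5
r = 18: 27, 35, 57, 66 → 4
r = 29: 35, 57, 66 → 3
r = 56: 57, 66 → 2
r = 62: 66 → 1
Cross-inversions: 6 + 5 + 5 + 4 + 3 + 2 + 1 = 26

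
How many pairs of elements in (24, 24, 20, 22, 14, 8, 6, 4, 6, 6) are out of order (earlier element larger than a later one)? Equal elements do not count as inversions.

38 inversions

For each element, count later entries that are smaller:
24 → 20, 22, 14, 8, 6, 4, 6, 6 → 8
24 → 20, 22, 14, 8, 6, 4, 6, 6 → 8
20 → 14, 8, 6, 4, 6, 6 → 6
22 → 14, 8, 6, 4, 6, 6 → 6
14 → 8, 6, 4, 6, 6 → 5
8 → 6, 4, 6, 6 → 4
6 → 4 → 1
4 → none → 0
6 → none → 0
6 → none → 0
Sum: 8 + 8 + 6 + 6 + 5 + 4 + 1 + 0 + 0 + 0 = 38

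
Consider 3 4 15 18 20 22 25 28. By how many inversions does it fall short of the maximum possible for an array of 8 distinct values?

28

Maximum inversions for 8 distinct elements is C(8, 2) = 8·7/2 = 28.
Current inversions — for each element, count later smaller elements:
3: 0
4: 0
15: 0
18: 0
20: 0
22: 0
25: 0
28: 0
Current total: 0 + 0 + 0 + 0 + 0 + 0 + 0 + 0 = 0
Shortfall: 28 − 0 = 28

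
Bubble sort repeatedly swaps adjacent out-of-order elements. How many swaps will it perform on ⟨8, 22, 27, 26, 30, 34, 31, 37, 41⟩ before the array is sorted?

2

The minimum number of adjacent swaps to sort an array equals its inversion count, since every such swap removes exactly one inversion.
Count inversions — for each element, later elements that are smaller:
8: none → 0
22: none → 0
27: 26 → 1
26: none → 0
30: none → 0
34: 31 → 1
31: none → 0
37: none → 0
41: none → 0
Total inversions: 0 + 0 + 1 + 0 + 0 + 1 + 0 + 0 + 0 = 2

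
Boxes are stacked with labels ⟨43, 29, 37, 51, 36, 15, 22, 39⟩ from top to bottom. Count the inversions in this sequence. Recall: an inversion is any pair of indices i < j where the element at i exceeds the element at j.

Out-of-order pairs: 17

Sweep left to right; for each value list the smaller values that follow it:
43: 6
29: 2
37: 3
51: 4
36: 2
15: 0
22: 0
39: 0
Sum: 6 + 2 + 3 + 4 + 2 + 0 + 0 + 0 = 17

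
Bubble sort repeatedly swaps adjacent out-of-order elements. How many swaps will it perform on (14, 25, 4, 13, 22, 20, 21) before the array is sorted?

9

Minimum adjacent swaps = number of inversions (each swap of adjacent out-of-order elements removes one inversion and no swap can remove more).
Count inversions — for each element, later elements that are smaller:
14: 4, 13 → 2
25: 4, 13, 22, 20, 21 → 5
4: none → 0
13: none → 0
22: 20, 21 → 2
20: none → 0
21: none → 0
Total inversions: 2 + 5 + 0 + 0 + 2 + 0 + 0 = 9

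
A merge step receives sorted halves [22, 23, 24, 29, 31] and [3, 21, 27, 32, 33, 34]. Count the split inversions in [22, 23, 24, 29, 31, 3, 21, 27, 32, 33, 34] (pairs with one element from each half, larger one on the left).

12

Take each right-half value and tally the left-half values above it:
r = 3: 22, 23, 24, 29, 31 → 5
r = 21: 22, 23, 24, 29, 31 → 5
r = 27: 29, 31 → 2
r = 32: none → 0
r = 33: none → 0
r = 34: none → 0
Cross-inversions: 5 + 5 + 2 + 0 + 0 + 0 = 12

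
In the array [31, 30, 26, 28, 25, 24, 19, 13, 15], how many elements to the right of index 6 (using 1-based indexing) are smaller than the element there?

3 such elements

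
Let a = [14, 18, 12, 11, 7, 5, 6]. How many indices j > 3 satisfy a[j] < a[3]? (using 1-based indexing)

4 such elements

The element at index 3 is 12.
Elements after it: 11, 7, 5, 6
Those smaller than 12: 11, 7, 5, 6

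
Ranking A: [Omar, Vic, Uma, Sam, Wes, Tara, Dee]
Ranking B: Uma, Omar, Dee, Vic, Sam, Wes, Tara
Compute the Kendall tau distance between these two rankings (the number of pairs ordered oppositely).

6

Assign each item its position (1..7) in the first ordering, then rewrite the second ordering as that position sequence:
positions: Omar→1, Vic→2, Uma→3, Sam→4, Wes→5, Tara→6, Dee→7
second ordering as positions: [3, 1, 7, 2, 4, 5, 6]
Discordant pairs = inversions in this position sequence.
3: 1, 2 → 2
1: 0
7: 2, 4, 5, 6 → 4
2: 0
4: 0
5: 0
6: 0
Total: 2 + 0 + 4 + 0 + 0 + 0 + 0 = 6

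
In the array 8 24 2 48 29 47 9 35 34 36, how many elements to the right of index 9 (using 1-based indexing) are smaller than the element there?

The element at index 9 is 34.
Elements after it: 36
None of them are smaller than 34.

0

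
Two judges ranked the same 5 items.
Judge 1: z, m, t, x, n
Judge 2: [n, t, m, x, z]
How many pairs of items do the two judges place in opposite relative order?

8 discordant pairs

Assign each item its position (1..5) in the first ordering, then rewrite the second ordering as that position sequence:
positions: z→1, m→2, t→3, x→4, n→5
second ordering as positions: [5, 3, 2, 4, 1]
Discordant pairs = inversions in this position sequence.
5: 3, 2, 4, 1 → 4
3: 2, 1 → 2
2: 1 → 1
4: 1 → 1
1: 0
Total: 4 + 2 + 1 + 1 + 0 = 8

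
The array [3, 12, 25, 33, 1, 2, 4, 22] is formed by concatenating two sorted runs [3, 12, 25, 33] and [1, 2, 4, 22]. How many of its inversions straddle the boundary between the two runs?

13 split inversions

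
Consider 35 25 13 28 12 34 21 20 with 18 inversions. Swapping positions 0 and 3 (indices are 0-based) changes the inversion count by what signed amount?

-1

Positions 0 and 3 hold 35 and 28; after swapping, the array is [28, 25, 13, 35, 12, 34, 21, 20].
Count, for each position, how many later elements it exceeds:
28: 5
25: 4
13: 1
35: 4
12: 0
34: 2
21: 1
20: 0
Sum: 5 + 4 + 1 + 4 + 0 + 2 + 1 + 0 = 17
Change: 17 − 18 = -1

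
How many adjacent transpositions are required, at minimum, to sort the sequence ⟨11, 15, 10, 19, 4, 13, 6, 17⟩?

Minimum adjacent swaps = number of inversions (each swap of adjacent out-of-order elements removes one inversion and no swap can remove more).
Count inversions — for each element, later elements that are smaller:
11: 10, 4, 6 → 3
15: 10, 4, 13, 6 → 4
10: 4, 6 → 2
19: 4, 13, 6, 17 → 4
4: none → 0
13: 6 → 1
6: none → 0
17: none → 0
Total inversions: 3 + 4 + 2 + 4 + 0 + 1 + 0 + 0 = 14

14 adjacent swaps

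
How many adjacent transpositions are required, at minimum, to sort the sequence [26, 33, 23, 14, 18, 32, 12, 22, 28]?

Swaps: 21

Minimum adjacent swaps = number of inversions (each swap of adjacent out-of-order elements removes one inversion and no swap can remove more).
Count inversions — for each element, later elements that are smaller:
26: 23, 14, 18, 12, 22 → 5
33: 23, 14, 18, 32, 12, 22, 28 → 7
23: 14, 18, 12, 22 → 4
14: 12 → 1
18: 12 → 1
32: 12, 22, 28 → 3
12: none → 0
22: none → 0
28: none → 0
Total inversions: 5 + 7 + 4 + 1 + 1 + 3 + 0 + 0 + 0 = 21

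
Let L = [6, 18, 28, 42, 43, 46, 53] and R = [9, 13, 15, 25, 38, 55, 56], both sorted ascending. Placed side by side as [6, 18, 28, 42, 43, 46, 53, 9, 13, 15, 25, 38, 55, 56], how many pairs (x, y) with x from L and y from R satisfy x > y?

Split inversions: 27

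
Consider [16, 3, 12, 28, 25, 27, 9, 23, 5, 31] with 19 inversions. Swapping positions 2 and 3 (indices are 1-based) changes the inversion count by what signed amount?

+1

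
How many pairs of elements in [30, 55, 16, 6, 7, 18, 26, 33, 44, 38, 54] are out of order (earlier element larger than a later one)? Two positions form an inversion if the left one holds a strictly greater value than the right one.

17

Sweep left to right; for each value list the smaller values that follow it:
30: 5
55: 9
16: 2
6: 0
7: 0
18: 0
26: 0
33: 0
44: 1
38: 0
54: 0
Sum: 5 + 9 + 2 + 0 + 0 + 0 + 0 + 0 + 1 + 0 + 0 = 17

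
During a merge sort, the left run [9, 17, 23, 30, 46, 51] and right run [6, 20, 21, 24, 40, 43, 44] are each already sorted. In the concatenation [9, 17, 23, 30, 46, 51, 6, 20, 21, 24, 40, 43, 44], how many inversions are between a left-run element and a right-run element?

23

For each element r of the right run, count left-run elements greater than r:
r = 6: 9, 17, 23, 30, 46, 51 → 6
r = 20: 23, 30, 46, 51 → 4
r = 21: 23, 30, 46, 51 → 4
r = 24: 30, 46, 51 → 3
r = 40: 46, 51 → 2
r = 43: 46, 51 → 2
r = 44: 46, 51 → 2
Cross-inversions: 6 + 4 + 4 + 3 + 2 + 2 + 2 = 23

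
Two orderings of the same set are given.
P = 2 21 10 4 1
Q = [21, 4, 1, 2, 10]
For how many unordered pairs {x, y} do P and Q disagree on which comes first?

5 disagreeing pairs

Assign each item its position (1..5) in the first ordering, then rewrite the second ordering as that position sequence:
positions: 2→1, 21→2, 10→3, 4→4, 1→5
second ordering as positions: [2, 4, 5, 1, 3]
Discordant pairs = inversions in this position sequence.
2: 1 → 1
4: 1, 3 → 2
5: 1, 3 → 2
1: 0
3: 0
Total: 1 + 2 + 2 + 0 + 0 = 5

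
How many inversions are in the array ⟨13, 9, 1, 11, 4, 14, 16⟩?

7 out-of-order pairs

Element-by-element contributions:
13 → 9, 1, 11, 4 → 4
9 → 1, 4 → 2
1 → none → 0
11 → 4 → 1
4 → none → 0
14 → none → 0
16 → none → 0
Sum: 4 + 2 + 0 + 1 + 0 + 0 + 0 = 7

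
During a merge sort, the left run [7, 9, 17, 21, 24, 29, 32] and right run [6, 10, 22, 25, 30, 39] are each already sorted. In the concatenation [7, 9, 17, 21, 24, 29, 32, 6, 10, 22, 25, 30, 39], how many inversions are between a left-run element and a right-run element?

18

For each element r of the right run, count left-run elements greater than r:
r = 6: 7, 9, 17, 21, 24, 29, 32 → 7
r = 10: 17, 21, 24, 29, 32 → 5
r = 22: 24, 29, 32 → 3
r = 25: 29, 32 → 2
r = 30: 32 → 1
r = 39: none → 0
Cross-inversions: 7 + 5 + 3 + 2 + 1 + 0 = 18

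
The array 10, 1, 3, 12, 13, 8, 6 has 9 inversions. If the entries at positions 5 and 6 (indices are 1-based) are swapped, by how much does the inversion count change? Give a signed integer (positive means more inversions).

-1

Positions 5 and 6 hold 13 and 8; after swapping, the array is [10, 1, 3, 12, 8, 13, 6].
Element-by-element contributions:
10: 4
1: 0
3: 0
12: 2
8: 1
13: 1
6: 0
Sum: 4 + 0 + 0 + 2 + 1 + 1 + 0 = 8
Change: 8 − 9 = -1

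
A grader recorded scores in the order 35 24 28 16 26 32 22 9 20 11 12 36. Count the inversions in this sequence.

There are 42 inversions.

For each element, count later entries that are smaller:
35 → 24, 28, 16, 26, 32, 22, 9, 20, 11, 12 → 10
24 → 16, 22, 9, 20, 11, 12 → 6
28 → 16, 26, 22, 9, 20, 11, 12 → 7
16 → 9, 11, 12 → 3
26 → 22, 9, 20, 11, 12 → 5
32 → 22, 9, 20, 11, 12 → 5
22 → 9, 20, 11, 12 → 4
9 → none → 0
20 → 11, 12 → 2
11 → none → 0
12 → none → 0
36 → none → 0
Sum: 10 + 6 + 7 + 3 + 5 + 5 + 4 + 0 + 2 + 0 + 0 + 0 = 42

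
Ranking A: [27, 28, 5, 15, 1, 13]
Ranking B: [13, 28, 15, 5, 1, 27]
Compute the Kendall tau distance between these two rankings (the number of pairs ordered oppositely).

Discordant pairs: 10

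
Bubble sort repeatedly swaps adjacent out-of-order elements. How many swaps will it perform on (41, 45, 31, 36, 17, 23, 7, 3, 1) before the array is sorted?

33

The minimum number of adjacent swaps to sort an array equals its inversion count, since every such swap removes exactly one inversion.
Count inversions — for each element, later elements that are smaller:
41: 31, 36, 17, 23, 7, 3, 1 → 7
45: 31, 36, 17, 23, 7, 3, 1 → 7
31: 17, 23, 7, 3, 1 → 5
36: 17, 23, 7, 3, 1 → 5
17: 7, 3, 1 → 3
23: 7, 3, 1 → 3
7: 3, 1 → 2
3: 1 → 1
1: none → 0
Total inversions: 7 + 7 + 5 + 5 + 3 + 3 + 2 + 1 + 0 = 33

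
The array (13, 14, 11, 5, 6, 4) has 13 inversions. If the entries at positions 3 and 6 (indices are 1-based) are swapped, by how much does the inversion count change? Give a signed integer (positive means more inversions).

Positions 3 and 6 hold 11 and 4; after swapping, the array is [13, 14, 4, 5, 6, 11].
Sweep left to right; for each value list the smaller values that follow it:
13: 4
14: 4
4: 0
5: 0
6: 0
11: 0
Sum: 4 + 4 + 0 + 0 + 0 + 0 = 8
Change: 8 − 13 = -5

-5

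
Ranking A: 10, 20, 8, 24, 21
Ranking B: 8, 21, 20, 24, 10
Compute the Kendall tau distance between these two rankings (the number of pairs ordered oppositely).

Assign each item its position (1..5) in the first ordering, then rewrite the second ordering as that position sequence:
positions: 10→1, 20→2, 8→3, 24→4, 21→5
second ordering as positions: [3, 5, 2, 4, 1]
Discordant pairs = inversions in this position sequence.
3: 2, 1 → 2
5: 2, 4, 1 → 3
2: 1 → 1
4: 1 → 1
1: 0
Total: 2 + 3 + 1 + 1 + 0 = 7

Discordant pairs: 7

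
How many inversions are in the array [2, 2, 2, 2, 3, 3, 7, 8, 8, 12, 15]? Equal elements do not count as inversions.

0

Sweep left to right; for each value list the smaller values that follow it:
2 → none → 0
2 → none → 0
2 → none → 0
2 → none → 0
3 → none → 0
3 → none → 0
7 → none → 0
8 → none → 0
8 → none → 0
12 → none → 0
15 → none → 0
Sum: 0 + 0 + 0 + 0 + 0 + 0 + 0 + 0 + 0 + 0 + 0 = 0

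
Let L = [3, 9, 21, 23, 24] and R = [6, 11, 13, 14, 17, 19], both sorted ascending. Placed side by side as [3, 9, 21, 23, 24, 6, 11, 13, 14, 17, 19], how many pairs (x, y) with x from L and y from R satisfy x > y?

Take each right-half value and tally the left-half values above it:
r = 6: 9, 21, 23, 24 → 4
r = 11: 21, 23, 24 → 3
r = 13: 21, 23, 24 → 3
r = 14: 21, 23, 24 → 3
r = 17: 21, 23, 24 → 3
r = 19: 21, 23, 24 → 3
Cross-inversions: 4 + 3 + 3 + 3 + 3 + 3 = 19

Cross-inversions: 19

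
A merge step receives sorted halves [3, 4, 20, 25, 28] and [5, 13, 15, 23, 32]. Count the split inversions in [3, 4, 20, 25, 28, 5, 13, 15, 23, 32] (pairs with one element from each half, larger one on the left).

There are 11 split inversions.

Take each right-half value and tally the left-half values above it:
r = 5: 20, 25, 28 → 3
r = 13: 20, 25, 28 → 3
r = 15: 20, 25, 28 → 3
r = 23: 25, 28 → 2
r = 32: none → 0
Cross-inversions: 3 + 3 + 3 + 2 + 0 = 11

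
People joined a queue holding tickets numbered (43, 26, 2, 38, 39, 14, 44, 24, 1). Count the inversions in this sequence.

22

Sweep left to right; for each value list the smaller values that follow it:
43: 7
26: 4
2: 1
38: 3
39: 3
14: 1
44: 2
24: 1
1: 0
Sum: 7 + 4 + 1 + 3 + 3 + 1 + 2 + 1 + 0 = 22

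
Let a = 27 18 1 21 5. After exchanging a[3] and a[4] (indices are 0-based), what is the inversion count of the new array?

6 inversions

Positions 3 and 4 hold 21 and 5; after swapping, the array is [27, 18, 1, 5, 21].
Sweep left to right; for each value list the smaller values that follow it:
27 → 18, 1, 5, 21 → 4
18 → 1, 5 → 2
1 → none → 0
5 → none → 0
21 → none → 0
Sum: 4 + 2 + 0 + 0 + 0 = 6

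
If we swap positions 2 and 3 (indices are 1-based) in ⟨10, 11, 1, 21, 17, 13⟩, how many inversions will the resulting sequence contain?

4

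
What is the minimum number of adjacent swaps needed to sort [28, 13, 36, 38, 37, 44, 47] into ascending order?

The minimum number of adjacent swaps to sort an array equals its inversion count, since every such swap removes exactly one inversion.
Count inversions — for each element, later elements that are smaller:
28: 13 → 1
13: none → 0
36: none → 0
38: 37 → 1
37: none → 0
44: none → 0
47: none → 0
Total inversions: 1 + 0 + 0 + 1 + 0 + 0 + 0 = 2

2 adjacent swaps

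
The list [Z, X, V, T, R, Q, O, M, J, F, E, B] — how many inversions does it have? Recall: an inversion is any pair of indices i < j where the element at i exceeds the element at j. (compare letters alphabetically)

Inversions: 66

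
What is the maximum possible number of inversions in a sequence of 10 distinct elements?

There are 45 inversions.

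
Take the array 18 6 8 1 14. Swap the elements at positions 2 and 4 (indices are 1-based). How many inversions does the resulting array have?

5 inversions

Positions 2 and 4 hold 6 and 1; after swapping, the array is [18, 1, 8, 6, 14].
Sweep left to right; for each value list the smaller values that follow it:
18 → 1, 8, 6, 14 → 4
1 → none → 0
8 → 6 → 1
6 → none → 0
14 → none → 0
Sum: 4 + 0 + 1 + 0 + 0 = 5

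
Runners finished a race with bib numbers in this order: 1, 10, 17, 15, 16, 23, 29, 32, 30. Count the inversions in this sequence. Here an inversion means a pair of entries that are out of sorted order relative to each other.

3 inversions

Element-by-element contributions:
1 → none → 0
10 → none → 0
17 → 15, 16 → 2
15 → none → 0
16 → none → 0
23 → none → 0
29 → none → 0
32 → 30 → 1
30 → none → 0
Sum: 0 + 0 + 2 + 0 + 0 + 0 + 0 + 1 + 0 = 3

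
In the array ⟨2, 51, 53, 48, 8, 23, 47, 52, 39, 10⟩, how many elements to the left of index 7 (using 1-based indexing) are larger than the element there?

The element at index 7 is 47.
Elements before it: 2, 51, 53, 48, 8, 23
Those larger than 47: 51, 53, 48

3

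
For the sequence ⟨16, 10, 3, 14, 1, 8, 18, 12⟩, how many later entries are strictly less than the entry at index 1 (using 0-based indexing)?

3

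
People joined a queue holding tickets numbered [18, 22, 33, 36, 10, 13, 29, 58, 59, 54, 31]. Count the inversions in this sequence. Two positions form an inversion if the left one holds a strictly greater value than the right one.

Count, for each position, how many later elements it exceeds:
18 → 10, 13 → 2
22 → 10, 13 → 2
33 → 10, 13, 29, 31 → 4
36 → 10, 13, 29, 31 → 4
10 → none → 0
13 → none → 0
29 → none → 0
58 → 54, 31 → 2
59 → 54, 31 → 2
54 → 31 → 1
31 → none → 0
Sum: 2 + 2 + 4 + 4 + 0 + 0 + 0 + 2 + 2 + 1 + 0 = 17

17 out-of-order pairs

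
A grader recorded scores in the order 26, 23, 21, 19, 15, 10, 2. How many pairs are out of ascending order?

Count, for each position, how many later elements it exceeds:
26: 6
23: 5
21: 4
19: 3
15: 2
10: 1
2: 0
Sum: 6 + 5 + 4 + 3 + 2 + 1 + 0 = 21

21 out-of-order pairs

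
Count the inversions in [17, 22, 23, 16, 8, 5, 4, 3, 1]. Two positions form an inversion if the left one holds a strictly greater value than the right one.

33 inversions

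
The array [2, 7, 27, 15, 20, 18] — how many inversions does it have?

4 inversions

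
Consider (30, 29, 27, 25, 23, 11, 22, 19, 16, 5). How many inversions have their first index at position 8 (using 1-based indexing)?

The element at index 8 is 19.
Elements after it: 16, 5
Those smaller than 19: 16, 5

2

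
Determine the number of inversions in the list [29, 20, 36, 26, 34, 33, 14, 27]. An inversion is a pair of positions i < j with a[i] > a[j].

Count, for each position, how many later elements it exceeds:
29 → 20, 26, 14, 27 → 4
20 → 14 → 1
36 → 26, 34, 33, 14, 27 → 5
26 → 14 → 1
34 → 33, 14, 27 → 3
33 → 14, 27 → 2
14 → none → 0
27 → none → 0
Sum: 4 + 1 + 5 + 1 + 3 + 2 + 0 + 0 = 16

16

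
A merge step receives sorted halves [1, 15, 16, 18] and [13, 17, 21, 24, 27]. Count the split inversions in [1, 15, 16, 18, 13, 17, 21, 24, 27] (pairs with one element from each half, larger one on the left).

4

For each element r of the right run, count left-run elements greater than r:
r = 13: 15, 16, 18 → 3
r = 17: 18 → 1
r = 21: none → 0
r = 24: none → 0
r = 27: none → 0
Cross-inversions: 3 + 1 + 0 + 0 + 0 = 4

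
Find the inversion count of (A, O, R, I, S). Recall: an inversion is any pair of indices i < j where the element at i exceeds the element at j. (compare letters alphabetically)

Inversions: 2

Listing every pair i<j with a[i]>a[j] (using 1-based positions):
(2,4): O > I
(3,4): R > I
That's 2 pairs.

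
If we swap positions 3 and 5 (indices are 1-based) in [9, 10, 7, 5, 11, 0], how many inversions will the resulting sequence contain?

Inversions: 11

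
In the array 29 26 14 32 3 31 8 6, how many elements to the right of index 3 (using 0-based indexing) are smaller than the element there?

The element at index 3 is 32.
Elements after it: 3, 31, 8, 6
Those smaller than 32: 3, 31, 8, 6

4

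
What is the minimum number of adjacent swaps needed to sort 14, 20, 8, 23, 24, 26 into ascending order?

Minimum adjacent swaps = number of inversions (each swap of adjacent out-of-order elements removes one inversion and no swap can remove more).
Count inversions — for each element, later elements that are smaller:
14: 8 → 1
20: 8 → 1
8: none → 0
23: none → 0
24: none → 0
26: none → 0
Total inversions: 1 + 1 + 0 + 0 + 0 + 0 = 2

2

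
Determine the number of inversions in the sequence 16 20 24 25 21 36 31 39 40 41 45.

Count, for each position, how many later elements it exceeds:
16: 0
20: 0
24: 1
25: 1
21: 0
36: 1
31: 0
39: 0
40: 0
41: 0
45: 0
Sum: 0 + 0 + 1 + 1 + 0 + 1 + 0 + 0 + 0 + 0 + 0 = 3

There are 3 inversions.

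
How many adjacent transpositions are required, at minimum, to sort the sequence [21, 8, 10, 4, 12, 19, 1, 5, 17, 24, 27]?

20 swaps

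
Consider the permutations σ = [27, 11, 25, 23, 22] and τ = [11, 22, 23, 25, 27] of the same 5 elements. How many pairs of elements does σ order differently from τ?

Assign each item its position (1..5) in the first ordering, then rewrite the second ordering as that position sequence:
positions: 27→1, 11→2, 25→3, 23→4, 22→5
second ordering as positions: [2, 5, 4, 3, 1]
Discordant pairs = inversions in this position sequence.
2: 1 → 1
5: 4, 3, 1 → 3
4: 3, 1 → 2
3: 1 → 1
1: 0
Total: 1 + 3 + 2 + 1 + 0 = 7

7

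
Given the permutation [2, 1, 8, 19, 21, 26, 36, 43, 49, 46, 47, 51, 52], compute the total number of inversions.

There are 3 inversions.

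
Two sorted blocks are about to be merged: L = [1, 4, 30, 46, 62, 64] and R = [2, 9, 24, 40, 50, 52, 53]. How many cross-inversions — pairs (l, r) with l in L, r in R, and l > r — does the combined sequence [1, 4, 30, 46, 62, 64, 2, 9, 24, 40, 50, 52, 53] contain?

22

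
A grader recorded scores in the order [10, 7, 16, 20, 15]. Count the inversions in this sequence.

3 inversions

Out-of-order index pairs (1-indexed):
(1,2): 10 > 7
(3,5): 16 > 15
(4,5): 20 > 15
That's 3 pairs.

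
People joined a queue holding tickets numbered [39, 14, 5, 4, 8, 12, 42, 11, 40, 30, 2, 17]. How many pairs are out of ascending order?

There are 32 inversions.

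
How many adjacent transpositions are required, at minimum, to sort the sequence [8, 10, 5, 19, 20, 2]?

7 swaps

The minimum number of adjacent swaps to sort an array equals its inversion count, since every such swap removes exactly one inversion.
Count inversions — for each element, later elements that are smaller:
8: 5, 2 → 2
10: 5, 2 → 2
5: 2 → 1
19: 2 → 1
20: 2 → 1
2: none → 0
Total inversions: 2 + 2 + 1 + 1 + 1 + 0 = 7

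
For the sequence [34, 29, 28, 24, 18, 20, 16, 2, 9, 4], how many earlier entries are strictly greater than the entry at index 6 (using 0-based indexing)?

The element at index 6 is 16.
Elements before it: 34, 29, 28, 24, 18, 20
Those larger than 16: 34, 29, 28, 24, 18, 20

6 such elements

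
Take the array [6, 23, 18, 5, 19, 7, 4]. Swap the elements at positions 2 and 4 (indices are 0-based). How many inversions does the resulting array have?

15 inversions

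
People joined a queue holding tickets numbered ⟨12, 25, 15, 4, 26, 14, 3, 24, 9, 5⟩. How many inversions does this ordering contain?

Inversions: 28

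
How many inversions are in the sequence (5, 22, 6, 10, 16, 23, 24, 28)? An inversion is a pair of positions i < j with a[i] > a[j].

There are 3 out-of-order pairs.

Sweep left to right; for each value list the smaller values that follow it:
5 → none → 0
22 → 6, 10, 16 → 3
6 → none → 0
10 → none → 0
16 → none → 0
23 → none → 0
24 → none → 0
28 → none → 0
Sum: 0 + 3 + 0 + 0 + 0 + 0 + 0 + 0 = 3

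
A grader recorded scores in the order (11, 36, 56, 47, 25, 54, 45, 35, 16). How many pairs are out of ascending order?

Count, for each position, how many later elements it exceeds:
11: 0
36: 3
56: 6
47: 4
25: 1
54: 3
45: 2
35: 1
16: 0
Sum: 0 + 3 + 6 + 4 + 1 + 3 + 2 + 1 + 0 = 20

There are 20 out-of-order pairs.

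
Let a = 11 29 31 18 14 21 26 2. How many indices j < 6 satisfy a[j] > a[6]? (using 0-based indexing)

The element at index 6 is 26.
Elements before it: 11, 29, 31, 18, 14, 21
Those larger than 26: 29, 31

2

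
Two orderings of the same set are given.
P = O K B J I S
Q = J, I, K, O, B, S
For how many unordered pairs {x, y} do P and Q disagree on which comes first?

7

Assign each item its position (1..6) in the first ordering, then rewrite the second ordering as that position sequence:
positions: O→1, K→2, B→3, J→4, I→5, S→6
second ordering as positions: [4, 5, 2, 1, 3, 6]
Discordant pairs = inversions in this position sequence.
4: 2, 1, 3 → 3
5: 2, 1, 3 → 3
2: 1 → 1
1: 0
3: 0
6: 0
Total: 3 + 3 + 1 + 0 + 0 + 0 = 7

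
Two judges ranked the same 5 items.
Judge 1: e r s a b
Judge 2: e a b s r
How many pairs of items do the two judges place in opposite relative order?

Assign each item its position (1..5) in the first ordering, then rewrite the second ordering as that position sequence:
positions: e→1, r→2, s→3, a→4, b→5
second ordering as positions: [1, 4, 5, 3, 2]
Discordant pairs = inversions in this position sequence.
1: 0
4: 3, 2 → 2
5: 3, 2 → 2
3: 2 → 1
2: 0
Total: 0 + 2 + 2 + 1 + 0 = 5

Discordant pairs: 5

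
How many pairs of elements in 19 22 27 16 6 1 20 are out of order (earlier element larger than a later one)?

14 inversions

For each element, count later entries that are smaller:
19 → 16, 6, 1 → 3
22 → 16, 6, 1, 20 → 4
27 → 16, 6, 1, 20 → 4
16 → 6, 1 → 2
6 → 1 → 1
1 → none → 0
20 → none → 0
Sum: 3 + 4 + 4 + 2 + 1 + 0 + 0 = 14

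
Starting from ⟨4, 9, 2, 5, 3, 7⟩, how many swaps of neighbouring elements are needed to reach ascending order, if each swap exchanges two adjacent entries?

Adjacent swaps: 7

The minimum number of adjacent swaps to sort an array equals its inversion count, since every such swap removes exactly one inversion.
Count inversions — for each element, later elements that are smaller:
4: 2, 3 → 2
9: 2, 5, 3, 7 → 4
2: none → 0
5: 3 → 1
3: none → 0
7: none → 0
Total inversions: 2 + 4 + 0 + 1 + 0 + 0 = 7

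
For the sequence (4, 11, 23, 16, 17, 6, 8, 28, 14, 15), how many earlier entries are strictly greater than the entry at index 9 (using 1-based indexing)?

The element at index 9 is 14.
Elements before it: 4, 11, 23, 16, 17, 6, 8, 28
Those larger than 14: 23, 16, 17, 28

4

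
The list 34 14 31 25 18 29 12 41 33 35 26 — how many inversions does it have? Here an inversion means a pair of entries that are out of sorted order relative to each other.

For each element, count later entries that are smaller:
34 → 14, 31, 25, 18, 29, 12, 33, 26 → 8
14 → 12 → 1
31 → 25, 18, 29, 12, 26 → 5
25 → 18, 12 → 2
18 → 12 → 1
29 → 12, 26 → 2
12 → none → 0
41 → 33, 35, 26 → 3
33 → 26 → 1
35 → 26 → 1
26 → none → 0
Sum: 8 + 1 + 5 + 2 + 1 + 2 + 0 + 3 + 1 + 1 + 0 = 24

24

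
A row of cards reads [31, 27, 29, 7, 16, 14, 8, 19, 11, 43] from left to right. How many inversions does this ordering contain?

Out-of-order pairs: 26

For each element, count later entries that are smaller:
31 → 27, 29, 7, 16, 14, 8, 19, 11 → 8
27 → 7, 16, 14, 8, 19, 11 → 6
29 → 7, 16, 14, 8, 19, 11 → 6
7 → none → 0
16 → 14, 8, 11 → 3
14 → 8, 11 → 2
8 → none → 0
19 → 11 → 1
11 → none → 0
43 → none → 0
Sum: 8 + 6 + 6 + 0 + 3 + 2 + 0 + 1 + 0 + 0 = 26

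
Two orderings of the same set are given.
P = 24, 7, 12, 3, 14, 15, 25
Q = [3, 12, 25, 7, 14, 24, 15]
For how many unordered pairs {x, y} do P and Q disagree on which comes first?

11

Assign each item its position (1..7) in the first ordering, then rewrite the second ordering as that position sequence:
positions: 24→1, 7→2, 12→3, 3→4, 14→5, 15→6, 25→7
second ordering as positions: [4, 3, 7, 2, 5, 1, 6]
Discordant pairs = inversions in this position sequence.
4: 3, 2, 1 → 3
3: 2, 1 → 2
7: 2, 5, 1, 6 → 4
2: 1 → 1
5: 1 → 1
1: 0
6: 0
Total: 3 + 2 + 4 + 1 + 1 + 0 + 0 = 11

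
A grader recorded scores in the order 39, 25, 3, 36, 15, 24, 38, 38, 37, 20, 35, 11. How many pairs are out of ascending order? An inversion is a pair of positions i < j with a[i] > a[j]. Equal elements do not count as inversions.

37 inversions

Count, for each position, how many later elements it exceeds:
39 → 25, 3, 36, 15, 24, 38, 38, 37, 20, 35, 11 → 11
25 → 3, 15, 24, 20, 11 → 5
3 → none → 0
36 → 15, 24, 20, 35, 11 → 5
15 → 11 → 1
24 → 20, 11 → 2
38 → 37, 20, 35, 11 → 4
38 → 37, 20, 35, 11 → 4
37 → 20, 35, 11 → 3
20 → 11 → 1
35 → 11 → 1
11 → none → 0
Sum: 11 + 5 + 0 + 5 + 1 + 2 + 4 + 4 + 3 + 1 + 1 + 0 = 37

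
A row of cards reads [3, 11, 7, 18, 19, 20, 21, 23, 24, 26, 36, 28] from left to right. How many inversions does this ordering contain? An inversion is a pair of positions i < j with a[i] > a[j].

2

Sweep left to right; for each value list the smaller values that follow it:
3 → none → 0
11 → 7 → 1
7 → none → 0
18 → none → 0
19 → none → 0
20 → none → 0
21 → none → 0
23 → none → 0
24 → none → 0
26 → none → 0
36 → 28 → 1
28 → none → 0
Sum: 0 + 1 + 0 + 0 + 0 + 0 + 0 + 0 + 0 + 0 + 1 + 0 = 2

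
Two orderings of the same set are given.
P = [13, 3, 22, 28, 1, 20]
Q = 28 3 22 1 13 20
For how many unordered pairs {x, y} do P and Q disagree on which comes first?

6

Assign each item its position (1..6) in the first ordering, then rewrite the second ordering as that position sequence:
positions: 13→1, 3→2, 22→3, 28→4, 1→5, 20→6
second ordering as positions: [4, 2, 3, 5, 1, 6]
Discordant pairs = inversions in this position sequence.
4: 2, 3, 1 → 3
2: 1 → 1
3: 1 → 1
5: 1 → 1
1: 0
6: 0
Total: 3 + 1 + 1 + 1 + 0 + 0 = 6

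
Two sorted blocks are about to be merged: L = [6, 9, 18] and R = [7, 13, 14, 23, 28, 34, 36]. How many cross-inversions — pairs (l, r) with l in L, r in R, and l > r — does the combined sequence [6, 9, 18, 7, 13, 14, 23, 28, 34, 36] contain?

For each element r of the right run, count left-run elements greater than r:
r = 7: 9, 18 → 2
r = 13: 18 → 1
r = 14: 18 → 1
r = 23: none → 0
r = 28: none → 0
r = 34: none → 0
r = 36: none → 0
Cross-inversions: 2 + 1 + 1 + 0 + 0 + 0 + 0 = 4

4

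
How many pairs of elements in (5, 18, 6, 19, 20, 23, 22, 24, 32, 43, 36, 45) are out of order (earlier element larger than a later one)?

Sweep left to right; for each value list the smaller values that follow it:
5: 0
18: 1
6: 0
19: 0
20: 0
23: 1
22: 0
24: 0
32: 0
43: 1
36: 0
45: 0
Sum: 0 + 1 + 0 + 0 + 0 + 1 + 0 + 0 + 0 + 1 + 0 + 0 = 3

3 out-of-order pairs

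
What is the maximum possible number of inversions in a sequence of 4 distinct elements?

6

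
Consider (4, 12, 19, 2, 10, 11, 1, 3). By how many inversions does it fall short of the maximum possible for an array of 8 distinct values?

10

Maximum inversions for 8 distinct elements is C(8, 2) = 8·7/2 = 28.
Current inversions — for each element, count later smaller elements:
4: 3
12: 5
19: 5
2: 1
10: 2
11: 2
1: 0
3: 0
Current total: 3 + 5 + 5 + 1 + 2 + 2 + 0 + 0 = 18
Shortfall: 28 − 18 = 10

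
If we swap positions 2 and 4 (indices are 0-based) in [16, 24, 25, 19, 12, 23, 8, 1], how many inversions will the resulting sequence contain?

18 inversions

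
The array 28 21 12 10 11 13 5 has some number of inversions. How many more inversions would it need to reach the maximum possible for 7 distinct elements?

4 inversions short

Maximum inversions for 7 distinct elements is C(7, 2) = 7·6/2 = 21.
Current inversions — for each element, count later smaller elements:
28: 6
21: 5
12: 3
10: 1
11: 1
13: 1
5: 0
Current total: 6 + 5 + 3 + 1 + 1 + 1 + 0 = 17
Shortfall: 21 − 17 = 4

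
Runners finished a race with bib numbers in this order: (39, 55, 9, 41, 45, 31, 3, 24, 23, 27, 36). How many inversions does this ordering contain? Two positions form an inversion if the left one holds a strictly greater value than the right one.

34

For each element, count later entries that are smaller:
39 → 9, 31, 3, 24, 23, 27, 36 → 7
55 → 9, 41, 45, 31, 3, 24, 23, 27, 36 → 9
9 → 3 → 1
41 → 31, 3, 24, 23, 27, 36 → 6
45 → 31, 3, 24, 23, 27, 36 → 6
31 → 3, 24, 23, 27 → 4
3 → none → 0
24 → 23 → 1
23 → none → 0
27 → none → 0
36 → none → 0
Sum: 7 + 9 + 1 + 6 + 6 + 4 + 0 + 1 + 0 + 0 + 0 = 34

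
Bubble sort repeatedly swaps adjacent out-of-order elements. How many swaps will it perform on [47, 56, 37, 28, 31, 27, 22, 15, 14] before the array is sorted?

Each adjacent swap fixes exactly one inversion, so the minimum swap count equals the number of inversions.
Count inversions — for each element, later elements that are smaller:
47: 37, 28, 31, 27, 22, 15, 14 → 7
56: 37, 28, 31, 27, 22, 15, 14 → 7
37: 28, 31, 27, 22, 15, 14 → 6
28: 27, 22, 15, 14 → 4
31: 27, 22, 15, 14 → 4
27: 22, 15, 14 → 3
22: 15, 14 → 2
15: 14 → 1
14: none → 0
Total inversions: 7 + 7 + 6 + 4 + 4 + 3 + 2 + 1 + 0 = 34

There are 34 adjacent swaps.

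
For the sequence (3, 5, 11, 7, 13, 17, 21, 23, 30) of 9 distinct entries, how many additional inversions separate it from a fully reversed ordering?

Maximum inversions for 9 distinct elements is C(9, 2) = 9·8/2 = 36.
Current inversions — for each element, count later smaller elements:
3: 0
5: 0
11: 1
7: 0
13: 0
17: 0
21: 0
23: 0
30: 0
Current total: 0 + 0 + 1 + 0 + 0 + 0 + 0 + 0 + 0 = 1
Shortfall: 36 − 1 = 35

35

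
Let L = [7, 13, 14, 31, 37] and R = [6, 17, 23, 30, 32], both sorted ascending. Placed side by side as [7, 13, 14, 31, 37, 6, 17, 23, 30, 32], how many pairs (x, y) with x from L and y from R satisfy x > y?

12 cross-inversions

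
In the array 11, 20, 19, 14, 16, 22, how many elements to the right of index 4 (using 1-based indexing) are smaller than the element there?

The element at index 4 is 14.
Elements after it: 16, 22
None of them are smaller than 14.

0 such elements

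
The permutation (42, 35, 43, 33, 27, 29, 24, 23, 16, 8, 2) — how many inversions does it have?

Sweep left to right; for each value list the smaller values that follow it:
42 → 35, 33, 27, 29, 24, 23, 16, 8, 2 → 9
35 → 33, 27, 29, 24, 23, 16, 8, 2 → 8
43 → 33, 27, 29, 24, 23, 16, 8, 2 → 8
33 → 27, 29, 24, 23, 16, 8, 2 → 7
27 → 24, 23, 16, 8, 2 → 5
29 → 24, 23, 16, 8, 2 → 5
24 → 23, 16, 8, 2 → 4
23 → 16, 8, 2 → 3
16 → 8, 2 → 2
8 → 2 → 1
2 → none → 0
Sum: 9 + 8 + 8 + 7 + 5 + 5 + 4 + 3 + 2 + 1 + 0 = 52

52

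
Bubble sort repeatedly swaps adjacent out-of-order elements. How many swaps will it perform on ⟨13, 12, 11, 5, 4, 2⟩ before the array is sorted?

15 adjacent swaps

Each adjacent swap fixes exactly one inversion, so the minimum swap count equals the number of inversions.
Count inversions — for each element, later elements that are smaller:
13: 12, 11, 5, 4, 2 → 5
12: 11, 5, 4, 2 → 4
11: 5, 4, 2 → 3
5: 4, 2 → 2
4: 2 → 1
2: none → 0
Total inversions: 5 + 4 + 3 + 2 + 1 + 0 = 15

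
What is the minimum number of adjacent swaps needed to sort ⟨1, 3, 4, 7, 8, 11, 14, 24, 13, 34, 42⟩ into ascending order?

2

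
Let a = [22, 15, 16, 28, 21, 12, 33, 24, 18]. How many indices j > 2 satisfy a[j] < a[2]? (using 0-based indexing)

1

The element at index 2 is 16.
Elements after it: 28, 21, 12, 33, 24, 18
Those smaller than 16: 12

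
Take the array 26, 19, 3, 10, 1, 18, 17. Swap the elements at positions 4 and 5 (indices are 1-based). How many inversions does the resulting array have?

13

Positions 4 and 5 hold 10 and 1; after swapping, the array is [26, 19, 3, 1, 10, 18, 17].
Sweep left to right; for each value list the smaller values that follow it:
26 → 19, 3, 1, 10, 18, 17 → 6
19 → 3, 1, 10, 18, 17 → 5
3 → 1 → 1
1 → none → 0
10 → none → 0
18 → 17 → 1
17 → none → 0
Sum: 6 + 5 + 1 + 0 + 0 + 1 + 0 = 13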